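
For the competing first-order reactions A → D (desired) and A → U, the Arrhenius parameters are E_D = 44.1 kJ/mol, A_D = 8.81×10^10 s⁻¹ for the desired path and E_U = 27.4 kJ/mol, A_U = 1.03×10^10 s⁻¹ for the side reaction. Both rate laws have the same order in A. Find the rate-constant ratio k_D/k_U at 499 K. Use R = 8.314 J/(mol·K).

Since both paths have the same order in A, the concentration cancels and S_{D/U} = k_D/k_U = (A_D/A_U)·exp[(E_U−E_D)/(RT)].
(E_U−E_D)/(RT) = (27.4−44.1)×10³/(8.314×499) = -16700/4149 = -4.025.
k_D/k_U = (8.81×10^10/1.03×10^10)·exp(-4.025) = 8.553 × 0.01786 = 0.153.

0.153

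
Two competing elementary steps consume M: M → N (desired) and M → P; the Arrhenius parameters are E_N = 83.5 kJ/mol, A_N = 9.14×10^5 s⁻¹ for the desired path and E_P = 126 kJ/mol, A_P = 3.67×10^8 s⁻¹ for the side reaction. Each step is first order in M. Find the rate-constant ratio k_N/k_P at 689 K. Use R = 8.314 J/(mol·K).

4.15

k_N/k_P = (A_N/A_P)·exp[−(E_N−E_P)/(RT)] = (A_N/A_P)·exp[(E_P−E_N)/(RT)].
(E_P−E_N)/(RT) = (126−83.5)×10³/(8.314×689) = 42500/5728 = 7.419.
k_N/k_P = (9.14×10^5/3.67×10^8)·exp(7.419) = 0.002490 × 1668 = 4.15.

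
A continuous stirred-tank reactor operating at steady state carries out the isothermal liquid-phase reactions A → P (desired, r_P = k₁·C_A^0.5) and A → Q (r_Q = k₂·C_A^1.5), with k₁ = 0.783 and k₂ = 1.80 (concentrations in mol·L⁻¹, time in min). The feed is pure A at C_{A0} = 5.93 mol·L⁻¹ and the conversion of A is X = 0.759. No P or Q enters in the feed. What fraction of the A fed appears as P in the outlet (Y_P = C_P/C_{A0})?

0.177

Exit C_A = C_{A0}(1−X) = 5.93×0.241 = 1.429 mol·L⁻¹.
Rates in a CSTR are evaluated at the outlet concentration: r_P = 0.783×1.429^0.5 = 0.9360, r_Q = 1.80×1.429^1.5 = 3.075.
Fraction of consumed A going to P: r_P/(r_P+r_Q) = 0.2334.
C_P = 0.2334·C_{A0}·X = 0.2334×5.93×0.759 = 1.05 mol·L⁻¹; Y_P = C_P/C_{A0} = 0.177.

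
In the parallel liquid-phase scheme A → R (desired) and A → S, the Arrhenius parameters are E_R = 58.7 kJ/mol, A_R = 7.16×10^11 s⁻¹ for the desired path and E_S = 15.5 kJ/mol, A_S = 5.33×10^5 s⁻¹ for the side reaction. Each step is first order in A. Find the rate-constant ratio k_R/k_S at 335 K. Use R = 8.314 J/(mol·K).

0.247

Since both paths have the same order in A, the concentration cancels and S_{R/S} = k_R/k_S = (A_R/A_S)·exp[(E_S−E_R)/(RT)].
(E_S−E_R)/(RT) = (15.5−58.7)×10³/(8.314×335) = -43200/2785 = -15.51.
k_R/k_S = (7.16×10^11/5.33×10^5)·exp(-15.51) = 1.343×10^6 × 1.836×10^-7 = 0.247.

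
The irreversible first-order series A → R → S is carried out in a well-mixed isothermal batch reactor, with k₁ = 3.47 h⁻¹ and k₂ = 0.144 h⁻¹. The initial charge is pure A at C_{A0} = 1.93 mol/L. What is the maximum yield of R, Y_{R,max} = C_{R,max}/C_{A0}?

0.871

At the optimum, C_{R,max}/C_{A0} = (k₁/k₂)^[k₂/(k₂−k₁)].
= (3.47/0.144)^(0.144/(0.144−3.47)) = (24.10)^(-0.04330) = 0.8713.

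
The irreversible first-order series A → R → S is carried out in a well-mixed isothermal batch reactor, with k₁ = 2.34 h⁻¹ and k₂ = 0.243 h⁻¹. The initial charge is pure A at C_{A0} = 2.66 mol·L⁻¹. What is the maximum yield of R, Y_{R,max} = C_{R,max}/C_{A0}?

0.769

For a first-order series the maximum intermediate yield is C_{R,max}/C_{A0} = (k₁/k₂)^[k₂/(k₂−k₁)].
= (2.34/0.243)^(0.243/(0.243−2.34)) = (9.630)^(-0.1159) = 0.7692.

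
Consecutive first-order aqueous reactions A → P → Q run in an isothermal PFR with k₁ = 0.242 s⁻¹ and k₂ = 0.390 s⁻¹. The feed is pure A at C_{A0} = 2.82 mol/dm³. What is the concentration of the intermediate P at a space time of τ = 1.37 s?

For first-order series with pure A initially, C_P(τ) = k₁C_{A0}/(k₂−k₁)·(e^(−k₁τ) − e^(−k₂τ)).
e^(−k₁τ) = e^(−0.242×1.37) = e^(−0.3315) = 0.7178; e^(−k₂τ) = e^(−0.5343) = 0.5861.
C_P = 0.242×2.82/(0.390−0.242) × (0.7178−0.5861) = 4.611×0.1317 = 0.6075 mol/dm³.

0.607 mol/dm³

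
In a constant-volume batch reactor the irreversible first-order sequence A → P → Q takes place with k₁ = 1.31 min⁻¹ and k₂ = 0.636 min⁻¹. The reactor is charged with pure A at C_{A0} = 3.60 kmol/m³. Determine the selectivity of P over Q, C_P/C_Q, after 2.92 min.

0.364

For first-order series with pure A initially, C_P(t) = k₁C_{A0}/(k₂−k₁)·(e^(−k₁t) − e^(−k₂t)).
e^(−k₁t) = e^(−1.31×2.92) = e^(−3.825) = 0.02181; e^(−k₂t) = e^(−1.857) = 0.1561.
C_P = 1.31×3.60/(0.636−1.31) × (0.02181−0.1561) = (-6.997)×(-0.1343) = 0.9398 kmol/m³.
C_A = C_{A0}e^(−k₁t) = 0.07853 kmol/m³, so C_Q = C_{A0}−C_A−C_P = 2.582 kmol/m³; C_P/C_Q = 0.364.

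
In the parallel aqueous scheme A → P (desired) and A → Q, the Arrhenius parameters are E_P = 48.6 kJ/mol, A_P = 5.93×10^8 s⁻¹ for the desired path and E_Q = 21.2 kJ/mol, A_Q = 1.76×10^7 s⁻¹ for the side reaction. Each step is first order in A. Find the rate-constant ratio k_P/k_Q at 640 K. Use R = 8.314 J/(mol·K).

k_P/k_Q = (A_P/A_Q)·exp[−(E_P−E_Q)/(RT)] = (A_P/A_Q)·exp[(E_Q−E_P)/(RT)].
(E_Q−E_P)/(RT) = (21.2−48.6)×10³/(8.314×640) = -27400/5321 = -5.149.
k_P/k_Q = (5.93×10^8/1.76×10^7)·exp(-5.149) = 33.69 × 0.005803 = 0.196.
Since E_P > E_Q, raising the temperature improves selectivity toward P.

0.196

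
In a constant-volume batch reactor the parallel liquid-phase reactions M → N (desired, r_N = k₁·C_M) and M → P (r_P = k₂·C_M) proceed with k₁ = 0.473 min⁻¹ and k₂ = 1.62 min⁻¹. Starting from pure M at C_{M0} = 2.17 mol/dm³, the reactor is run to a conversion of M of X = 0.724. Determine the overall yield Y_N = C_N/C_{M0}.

0.164

C_M = C_{M0}(1−X) = 0.5989 mol/dm³.
Both paths are first order in M, so the instantaneous fraction to N is constant: dC_N/d(−C_M) = k₁/(k₁+k₂) = 0.2260.
C_N = 0.2260·(C_{M0}−C_M) = 0.2260×1.571 = 0.355 mol/dm³.
Y_N = C_N/C_{M0} = 0.3551/2.17 = 0.164.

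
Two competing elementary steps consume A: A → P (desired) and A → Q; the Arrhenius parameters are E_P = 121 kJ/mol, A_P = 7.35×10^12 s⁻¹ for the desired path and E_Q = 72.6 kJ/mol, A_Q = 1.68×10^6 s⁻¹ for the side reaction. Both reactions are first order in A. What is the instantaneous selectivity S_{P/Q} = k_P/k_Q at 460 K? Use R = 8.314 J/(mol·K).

With equal orders, S_{P/Q} = k_P/k_Q = (A_P/A_Q)·exp[(E_Q−E_P)/(RT)].
(E_Q−E_P)/(RT) = (72.6−121)×10³/(8.314×460) = -48400/3824 = -12.66.
k_P/k_Q = (7.35×10^12/1.68×10^6)·exp(-12.66) = 4.375×10^6 × 3.190×10^-6 = 14.0.

14.0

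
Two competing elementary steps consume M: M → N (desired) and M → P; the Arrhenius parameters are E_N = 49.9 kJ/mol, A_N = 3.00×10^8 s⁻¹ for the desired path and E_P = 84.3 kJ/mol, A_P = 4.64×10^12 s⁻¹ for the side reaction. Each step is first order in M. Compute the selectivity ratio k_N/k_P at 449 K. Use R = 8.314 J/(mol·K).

k_N/k_P = (A_N/A_P)·exp[−(E_N−E_P)/(RT)] = (A_N/A_P)·exp[(E_P−E_N)/(RT)].
(E_P−E_N)/(RT) = (84.3−49.9)×10³/(8.314×449) = 34400/3733 = 9.215.
k_N/k_P = (3.00×10^8/4.64×10^12)·exp(9.215) = 6.466×10^-5 × 10048 = 0.650.

0.650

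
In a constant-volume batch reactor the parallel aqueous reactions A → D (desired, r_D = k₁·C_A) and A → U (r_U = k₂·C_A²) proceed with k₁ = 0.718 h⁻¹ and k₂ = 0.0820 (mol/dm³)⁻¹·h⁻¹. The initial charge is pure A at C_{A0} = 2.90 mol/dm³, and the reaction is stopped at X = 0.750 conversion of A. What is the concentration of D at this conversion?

1.81 mol/dm³

C_A = C_{A0}(1−X) = 0.7250 mol/dm³.
Along a PFR/batch, dC_D/dC_A = −r_D/(r_D+r_U) = −k₁/(k₁+k₂·C_A).
Integrating from C_{A0} to C_A: C_D = (0.718/0.0820)·ln[(0.718+0.0820·2.90)/(0.718+0.0820·0.725)] = 8.756·ln(0.9558/0.7774) = 1.808 mol/dm³.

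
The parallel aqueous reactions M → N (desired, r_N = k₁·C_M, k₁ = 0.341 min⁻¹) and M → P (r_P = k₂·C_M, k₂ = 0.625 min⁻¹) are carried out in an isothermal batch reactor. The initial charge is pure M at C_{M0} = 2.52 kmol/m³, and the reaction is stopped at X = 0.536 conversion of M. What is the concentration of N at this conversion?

C_M = C_{M0}(1−X) = 1.169 kmol/m³.
Both paths are first order in M, so the instantaneous fraction to N is constant: dC_N/d(−C_M) = k₁/(k₁+k₂) = 0.3530.
C_N = 0.3530·(C_{M0}−C_M) = 0.3530×1.351 = 0.477 kmol/m³.

0.477 kmol/m³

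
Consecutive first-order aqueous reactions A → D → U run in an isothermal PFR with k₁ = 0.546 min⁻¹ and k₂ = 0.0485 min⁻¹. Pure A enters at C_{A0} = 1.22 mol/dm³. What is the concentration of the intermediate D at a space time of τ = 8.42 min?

0.877 mol/dm³

The intermediate concentration in a first-order A→B→C sequence is C_D = k₁C_{A0}(e^(−k₁τ) − e^(−k₂τ))/(k₂−k₁).
e^(−k₁τ) = e^(−0.546×8.42) = e^(−4.597) = 0.01008; e^(−k₂τ) = e^(−0.4084) = 0.6647.
C_D = 0.546×1.22/(0.0485−0.546) × (0.01008−0.6647) = (-1.339)×(-0.6547) = 0.8765 mol/dm³.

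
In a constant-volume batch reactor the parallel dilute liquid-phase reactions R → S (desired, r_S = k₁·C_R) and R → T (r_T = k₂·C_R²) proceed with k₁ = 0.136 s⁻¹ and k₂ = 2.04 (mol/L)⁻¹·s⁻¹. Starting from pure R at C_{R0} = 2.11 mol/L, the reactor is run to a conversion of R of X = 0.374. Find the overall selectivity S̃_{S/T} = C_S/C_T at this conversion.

0.0395

C_R = C_{R0}(1−X) = 1.321 mol/L.
Along a PFR/batch, dC_S/dC_R = −r_S/(r_S+r_T) = −k₁/(k₁+k₂·C_R).
Integrating from C_{R0} to C_R: C_S = (0.136/2.04)·ln[(0.136+2.04·2.11)/(0.136+2.04·1.32)] = 0.06667·ln(4.440/2.831) = 0.03002 mol/L.
C_T = (C_{R0}−C_R)−C_S = 0.7591 mol/L; S̃_{S/T} = 0.03002/0.7591 = 0.0395.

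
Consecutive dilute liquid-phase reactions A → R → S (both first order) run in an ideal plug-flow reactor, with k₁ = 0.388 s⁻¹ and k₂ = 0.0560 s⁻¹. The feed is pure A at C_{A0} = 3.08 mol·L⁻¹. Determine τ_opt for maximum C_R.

5.83 s

For first-order series the maximum of C_R occurs at τ_opt = ln(k₂/k₁)/(k₂−k₁).
= ln(0.0560/0.388)/(0.0560−0.388) = ln(0.1443)/-0.3320 = -1.936/-0.3320 = 5.83 s.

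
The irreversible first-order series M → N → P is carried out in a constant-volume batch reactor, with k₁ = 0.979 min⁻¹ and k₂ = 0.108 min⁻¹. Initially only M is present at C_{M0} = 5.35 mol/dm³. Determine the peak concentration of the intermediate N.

For a first-order series the maximum intermediate yield is C_{N,max}/C_{M0} = (k₁/k₂)^[k₂/(k₂−k₁)].
= (0.979/0.108)^(0.108/(0.108−0.979)) = (9.065)^(-0.1240) = 0.7608.
C_{N,max} = 0.7608×5.35 = 4.07 mol/dm³.

4.07 mol/dm³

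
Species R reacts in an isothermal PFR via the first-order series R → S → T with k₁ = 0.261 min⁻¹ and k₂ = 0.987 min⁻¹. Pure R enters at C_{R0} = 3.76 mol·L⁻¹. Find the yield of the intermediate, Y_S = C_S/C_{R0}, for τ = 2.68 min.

For first-order series with pure R initially, C_S(τ) = k₁C_{R0}/(k₂−k₁)·(e^(−k₁τ) − e^(−k₂τ)).
e^(−k₁τ) = e^(−0.261×2.68) = e^(−0.6995) = 0.4968; e^(−k₂τ) = e^(−2.645) = 0.07099.
C_S = 0.261×3.76/(0.987−0.261) × (0.4968−0.07099) = 1.352×0.4258 = 0.5756 mol·L⁻¹.
Y_S = C_S/C_{R0} = 0.5756/3.76 = 0.153.

0.153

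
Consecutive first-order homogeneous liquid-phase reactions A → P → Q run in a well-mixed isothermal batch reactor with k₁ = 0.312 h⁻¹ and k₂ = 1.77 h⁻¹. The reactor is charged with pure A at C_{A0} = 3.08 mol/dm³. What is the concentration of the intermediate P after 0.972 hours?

0.369 mol/dm³

The intermediate concentration in a first-order A→B→C sequence is C_P = k₁C_{A0}(e^(−k₁t) − e^(−k₂t))/(k₂−k₁).
e^(−k₁t) = e^(−0.312×0.972) = e^(−0.3033) = 0.7384; e^(−k₂t) = e^(−1.720) = 0.1790.
C_P = 0.312×3.08/(1.77−0.312) × (0.7384−0.1790) = 0.6591×0.5594 = 0.3687 mol/dm³.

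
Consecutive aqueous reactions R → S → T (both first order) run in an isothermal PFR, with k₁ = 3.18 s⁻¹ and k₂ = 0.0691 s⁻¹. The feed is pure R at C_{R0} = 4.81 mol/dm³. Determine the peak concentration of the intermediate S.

4.42 mol/dm³

Evaluating C_S at τ_opt = ln(k₂/k₁)/(k₂−k₁) gives C_{S,max}/C_{R0} = (k₁/k₂)^[k₂/(k₂−k₁)].
= (3.18/0.0691)^(0.0691/(0.0691−3.18)) = (46.02)^(-0.02221) = 0.9185.
C_{S,max} = 0.9185×4.81 = 4.42 mol/dm³.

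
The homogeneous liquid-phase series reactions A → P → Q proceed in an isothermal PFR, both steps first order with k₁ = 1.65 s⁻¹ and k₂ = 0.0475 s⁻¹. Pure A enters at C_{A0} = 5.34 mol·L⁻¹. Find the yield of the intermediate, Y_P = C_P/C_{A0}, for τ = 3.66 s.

0.863

Solving the coupled first-order balances gives C_P(τ) = [k₁/(k₂−k₁)]·C_{A0}·(e^(−k₁τ) − e^(−k₂τ)).
e^(−k₁τ) = e^(−1.65×3.66) = e^(−6.039) = 0.002384; e^(−k₂τ) = e^(−0.1739) = 0.8404.
C_P = 1.65×5.34/(0.0475−1.65) × (0.002384−0.8404) = (-5.498)×(-0.8380) = 4.608 mol·L⁻¹.
Y_P = C_P/C_{A0} = 4.608/5.34 = 0.863.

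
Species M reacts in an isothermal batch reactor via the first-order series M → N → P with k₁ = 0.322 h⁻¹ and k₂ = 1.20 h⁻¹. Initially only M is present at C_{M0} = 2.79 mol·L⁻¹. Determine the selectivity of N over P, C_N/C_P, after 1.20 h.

For first-order series with pure M initially, C_N(t) = k₁C_{M0}/(k₂−k₁)·(e^(−k₁t) − e^(−k₂t)).
e^(−k₁t) = e^(−0.322×1.20) = e^(−0.3864) = 0.6795; e^(−k₂t) = e^(−1.440) = 0.2369.
C_N = 0.322×2.79/(1.20−0.322) × (0.6795−0.2369) = 1.023×0.4426 = 0.4528 mol·L⁻¹.
C_M = C_{M0}e^(−k₁t) = 1.896 mol·L⁻¹, so C_P = C_{M0}−C_M−C_N = 0.4414 mol·L⁻¹; C_N/C_P = 1.03.

1.03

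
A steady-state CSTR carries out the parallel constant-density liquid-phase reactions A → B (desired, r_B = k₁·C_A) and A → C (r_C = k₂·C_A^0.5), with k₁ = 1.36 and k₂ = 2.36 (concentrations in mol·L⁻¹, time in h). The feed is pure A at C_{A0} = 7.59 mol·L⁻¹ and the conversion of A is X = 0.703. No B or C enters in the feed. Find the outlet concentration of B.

Exit C_A = C_{A0}(1−X) = 7.59×0.297 = 2.254 mol·L⁻¹.
In a CSTR the entire volume is at exit conditions, so r_B = 1.36×2.254 = 3.066 and r_C = 2.36×2.254^0.5 = 3.543.
Fraction of consumed A going to B: r_B/(r_B+r_C) = 0.4639.
C_B = 0.4639·C_{A0}·X = 0.4639×7.59×0.703 = 2.48 mol·L⁻¹.

2.48 mol·L⁻¹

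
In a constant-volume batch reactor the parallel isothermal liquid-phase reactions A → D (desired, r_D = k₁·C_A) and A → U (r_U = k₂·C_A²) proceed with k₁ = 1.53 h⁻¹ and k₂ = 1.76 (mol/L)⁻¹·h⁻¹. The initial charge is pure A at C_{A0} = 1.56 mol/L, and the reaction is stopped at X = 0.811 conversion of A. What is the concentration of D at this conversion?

0.639 mol/L

C_A = C_{A0}(1−X) = 0.2948 mol/L.
Along a PFR/batch, dC_D/dC_A = −r_D/(r_D+r_U) = −k₁/(k₁+k₂·C_A).
Integrating from C_{A0} to C_A: C_D = (1.53/1.76)·ln[(1.53+1.76·1.56)/(1.53+1.76·0.295)] = 0.8693·ln(4.276/2.049) = 0.6395 mol/L.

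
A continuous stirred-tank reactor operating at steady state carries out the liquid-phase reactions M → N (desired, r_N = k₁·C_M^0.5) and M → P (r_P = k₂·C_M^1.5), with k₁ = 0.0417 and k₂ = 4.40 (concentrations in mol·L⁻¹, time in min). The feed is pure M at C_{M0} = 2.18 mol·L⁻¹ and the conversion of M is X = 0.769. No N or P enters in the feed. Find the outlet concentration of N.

0.0310 mol·L⁻¹

Exit C_M = C_{M0}(1−X) = 2.18×0.231 = 0.5036 mol·L⁻¹.
In a CSTR the entire volume is at exit conditions, so r_N = 0.0417×0.5036^0.5 = 0.02959 and r_P = 4.40×0.5036^1.5 = 1.572.
Fraction of consumed M going to N: r_N/(r_N+r_P) = 0.01847.
C_N = 0.01847·C_{M0}·X = 0.01847×2.18×0.769 = 0.0310 mol·L⁻¹.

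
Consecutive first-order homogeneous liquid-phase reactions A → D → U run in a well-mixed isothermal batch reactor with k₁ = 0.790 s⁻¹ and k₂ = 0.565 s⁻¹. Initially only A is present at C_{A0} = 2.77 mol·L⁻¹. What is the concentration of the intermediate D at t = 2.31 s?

For first-order series with pure A initially, C_D(t) = k₁C_{A0}/(k₂−k₁)·(e^(−k₁t) − e^(−k₂t)).
e^(−k₁t) = e^(−0.790×2.31) = e^(−1.825) = 0.1612; e^(−k₂t) = e^(−1.305) = 0.2711.
C_D = 0.790×2.77/(0.565−0.790) × (0.1612−0.2711) = (-9.726)×(-0.1099) = 1.069 mol·L⁻¹.

1.07 mol·L⁻¹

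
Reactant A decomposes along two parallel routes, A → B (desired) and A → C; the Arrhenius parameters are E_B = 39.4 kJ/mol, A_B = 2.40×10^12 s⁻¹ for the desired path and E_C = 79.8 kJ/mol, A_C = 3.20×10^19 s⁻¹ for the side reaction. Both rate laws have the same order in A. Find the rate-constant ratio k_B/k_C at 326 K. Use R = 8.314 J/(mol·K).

0.223

With equal orders, S_{B/C} = k_B/k_C = (A_B/A_C)·exp[(E_C−E_B)/(RT)].
(E_C−E_B)/(RT) = (79.8−39.4)×10³/(8.314×326) = 40400/2710 = 14.91.
k_B/k_C = (2.40×10^12/3.20×10^19)·exp(14.91) = 7.500×10^-8 × 2.975×10^6 = 0.223.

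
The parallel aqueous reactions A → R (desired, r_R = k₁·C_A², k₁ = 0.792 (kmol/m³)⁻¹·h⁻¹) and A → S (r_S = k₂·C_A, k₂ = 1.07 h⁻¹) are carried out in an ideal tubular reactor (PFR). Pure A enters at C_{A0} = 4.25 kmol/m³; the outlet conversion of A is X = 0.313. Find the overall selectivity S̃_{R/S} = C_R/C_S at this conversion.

2.63

C_A = C_{A0}(1−X) = 2.920 kmol/m³.
Along a PFR/batch, dC_S/dC_A = −r_S/(r_R+r_S) = −k₂/(k₂+k₁·C_A).
Integrating from C_{A0} to C_A: C_S = (1.07/0.792)·ln[(1.07+0.792·4.25)/(1.07+0.792·2.92)] = 1.351·ln(4.436/3.382) = 0.3663 kmol/m³.
Then C_R = (C_{A0}−C_A) − C_S = 1.330 − 0.3663 = 0.9639 kmol/m³.
S̃_{R/S} = C_R/C_S = 0.9639/0.3663 = 2.63.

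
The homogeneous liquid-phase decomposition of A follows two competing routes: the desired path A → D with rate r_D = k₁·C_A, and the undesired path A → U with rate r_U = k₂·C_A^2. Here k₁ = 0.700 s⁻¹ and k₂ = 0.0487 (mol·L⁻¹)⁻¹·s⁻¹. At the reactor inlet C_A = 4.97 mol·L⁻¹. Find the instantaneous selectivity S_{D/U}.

S_{D/U} = r_D/r_U = (k₁·C_A)/(k₂·C_A^2) = (k₁/k₂)·C_A⁻¹.
= (0.700×4.970) / (0.0487×4.970^2) = 3.479/1.203 = 2.89.

2.89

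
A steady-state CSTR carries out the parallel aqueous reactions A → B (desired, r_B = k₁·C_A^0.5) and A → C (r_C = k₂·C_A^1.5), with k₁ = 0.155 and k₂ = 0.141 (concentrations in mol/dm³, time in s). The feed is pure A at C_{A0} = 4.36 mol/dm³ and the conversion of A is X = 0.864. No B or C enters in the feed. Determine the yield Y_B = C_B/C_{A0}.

Exit C_A = C_{A0}(1−X) = 4.36×0.136 = 0.5930 mol/dm³.
In a CSTR the entire volume is at exit conditions, so r_B = 0.155×0.5930^0.5 = 0.1194 and r_C = 0.141×0.5930^1.5 = 0.06438.
Fraction of consumed A going to B: r_B/(r_B+r_C) = 0.6496.
C_B = 0.6496·C_{A0}·X = 0.6496×4.36×0.864 = 2.45 mol/dm³; Y_B = C_B/C_{A0} = 0.561.

0.561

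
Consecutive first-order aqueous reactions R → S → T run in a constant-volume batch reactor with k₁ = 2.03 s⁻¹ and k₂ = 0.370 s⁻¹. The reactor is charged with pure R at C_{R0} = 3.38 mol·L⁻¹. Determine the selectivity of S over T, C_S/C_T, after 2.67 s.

0.825

Solving the coupled first-order balances gives C_S(t) = [k₁/(k₂−k₁)]·C_{R0}·(e^(−k₁t) − e^(−k₂t)).
e^(−k₁t) = e^(−2.03×2.67) = e^(−5.420) = 0.004427; e^(−k₂t) = e^(−0.9879) = 0.3724.
C_S = 2.03×3.38/(0.370−2.03) × (0.004427−0.3724) = (-4.133)×(-0.3679) = 1.521 mol·L⁻¹.
C_R = C_{R0}e^(−k₁t) = 0.01496 mol·L⁻¹, so C_T = C_{R0}−C_R−C_S = 1.844 mol·L⁻¹; C_S/C_T = 0.825.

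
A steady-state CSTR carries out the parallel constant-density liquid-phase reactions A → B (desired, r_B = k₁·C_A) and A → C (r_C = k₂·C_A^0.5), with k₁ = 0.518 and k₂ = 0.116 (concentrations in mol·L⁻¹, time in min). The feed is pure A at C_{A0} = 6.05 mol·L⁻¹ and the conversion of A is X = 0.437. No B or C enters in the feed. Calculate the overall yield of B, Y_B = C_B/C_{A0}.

0.390

Exit C_A = C_{A0}(1−X) = 6.05×0.563 = 3.406 mol·L⁻¹.
A CSTR operates uniformly at the exit composition, giving r_B = 1.764 and r_C = 0.2141 (each k·C_A^n at C_A = 3.406).
Fraction of consumed A going to B: r_B/(r_B+r_C) = 0.8918.
C_B = 0.8918·C_{A0}·X = 0.8918×6.05×0.437 = 2.36 mol·L⁻¹; Y_B = C_B/C_{A0} = 0.390.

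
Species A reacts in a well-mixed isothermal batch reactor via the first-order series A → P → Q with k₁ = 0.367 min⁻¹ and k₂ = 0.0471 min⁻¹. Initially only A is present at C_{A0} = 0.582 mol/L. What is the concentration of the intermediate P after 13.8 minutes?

The intermediate concentration in a first-order A→B→C sequence is C_P = k₁C_{A0}(e^(−k₁t) − e^(−k₂t))/(k₂−k₁).
e^(−k₁t) = e^(−0.367×13.8) = e^(−5.065) = 0.006316; e^(−k₂t) = e^(−0.6500) = 0.5221.
C_P = 0.367×0.582/(0.0471−0.367) × (0.006316−0.5221) = (-0.6677)×(-0.5157) = 0.3444 mol/L.

0.344 mol/L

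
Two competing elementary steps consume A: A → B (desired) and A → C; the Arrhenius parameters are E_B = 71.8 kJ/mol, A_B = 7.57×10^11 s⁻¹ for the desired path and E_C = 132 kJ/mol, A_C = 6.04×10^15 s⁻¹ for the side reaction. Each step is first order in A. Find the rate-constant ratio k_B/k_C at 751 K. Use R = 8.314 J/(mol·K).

1.93

k_B/k_C = (A_B/A_C)·exp[−(E_B−E_C)/(RT)] = (A_B/A_C)·exp[(E_C−E_B)/(RT)].
(E_C−E_B)/(RT) = (132−71.8)×10³/(8.314×751) = 60200/6244 = 9.642.
k_B/k_C = (7.57×10^11/6.04×10^15)·exp(9.642) = 1.253×10^-4 × 15391 = 1.93.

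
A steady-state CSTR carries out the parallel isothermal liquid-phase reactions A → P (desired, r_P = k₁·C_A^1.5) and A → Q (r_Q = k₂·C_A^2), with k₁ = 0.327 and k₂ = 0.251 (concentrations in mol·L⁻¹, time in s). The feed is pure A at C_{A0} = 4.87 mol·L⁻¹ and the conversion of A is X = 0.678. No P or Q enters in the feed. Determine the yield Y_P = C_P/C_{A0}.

Exit C_A = C_{A0}(1−X) = 4.87×0.322 = 1.568 mol·L⁻¹.
A CSTR operates uniformly at the exit composition, giving r_P = 0.6421 and r_Q = 0.6172 (each k·C_A^n at C_A = 1.568).
Fraction of consumed A going to P: r_P/(r_P+r_Q) = 0.5099.
C_P = 0.5099·C_{A0}·X = 0.5099×4.87×0.678 = 1.68 mol·L⁻¹; Y_P = C_P/C_{A0} = 0.346.

0.346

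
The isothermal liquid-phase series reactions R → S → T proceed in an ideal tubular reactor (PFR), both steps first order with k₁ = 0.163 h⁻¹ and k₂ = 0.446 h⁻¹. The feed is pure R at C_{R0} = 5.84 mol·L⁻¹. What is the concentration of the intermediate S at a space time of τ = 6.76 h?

0.953 mol·L⁻¹

For first-order series with pure R initially, C_S(τ) = k₁C_{R0}/(k₂−k₁)·(e^(−k₁τ) − e^(−k₂τ)).
e^(−k₁τ) = e^(−0.163×6.76) = e^(−1.102) = 0.3322; e^(−k₂τ) = e^(−3.015) = 0.04905.
C_S = 0.163×5.84/(0.446−0.163) × (0.3322−0.04905) = 3.364×0.2832 = 0.9526 mol·L⁻¹.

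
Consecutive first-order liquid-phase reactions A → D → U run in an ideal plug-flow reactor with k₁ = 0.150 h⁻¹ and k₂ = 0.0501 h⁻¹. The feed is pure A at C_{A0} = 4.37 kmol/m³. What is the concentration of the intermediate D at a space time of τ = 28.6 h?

Solving the coupled first-order balances gives C_D(τ) = [k₁/(k₂−k₁)]·C_{A0}·(e^(−k₁τ) − e^(−k₂τ)).
e^(−k₁τ) = e^(−0.150×28.6) = e^(−4.290) = 0.01370; e^(−k₂τ) = e^(−1.433) = 0.2386.
C_D = 0.150×4.37/(0.0501−0.150) × (0.01370−0.2386) = (-6.562)×(-0.2249) = 1.476 kmol/m³.

1.48 kmol/m³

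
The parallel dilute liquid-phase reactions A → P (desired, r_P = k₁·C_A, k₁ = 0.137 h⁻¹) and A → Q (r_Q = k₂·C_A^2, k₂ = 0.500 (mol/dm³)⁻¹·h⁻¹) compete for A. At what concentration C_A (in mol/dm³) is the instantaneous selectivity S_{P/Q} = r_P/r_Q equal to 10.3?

S_{P/Q} = (k₁/k₂)·C_A⁻¹ ⇒ C_A = (S·k₂/k₁)^(-1).
= (10.3×0.500/0.137)^(-1) = (37.59)^(-1) = 0.0266 mol/dm³.

0.0266 mol/dm³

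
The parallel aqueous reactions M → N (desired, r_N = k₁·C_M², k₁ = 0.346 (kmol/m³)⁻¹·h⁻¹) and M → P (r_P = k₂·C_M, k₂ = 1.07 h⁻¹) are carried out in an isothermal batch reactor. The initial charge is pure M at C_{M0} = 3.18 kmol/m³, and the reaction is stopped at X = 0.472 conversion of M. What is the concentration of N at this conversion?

C_M = C_{M0}(1−X) = 1.679 kmol/m³.
Along a PFR/batch, dC_P/dC_M = −r_P/(r_N+r_P) = −k₂/(k₂+k₁·C_M).
Integrating from C_{M0} to C_M: C_P = (1.07/0.346)·ln[(1.07+0.346·3.18)/(1.07+0.346·1.68)] = 3.092·ln(2.170/1.651) = 0.8458 kmol/m³.
Then C_N = (C_{M0}−C_M) − C_P = 1.501 − 0.8458 = 0.6551 kmol/m³.

0.655 kmol/m³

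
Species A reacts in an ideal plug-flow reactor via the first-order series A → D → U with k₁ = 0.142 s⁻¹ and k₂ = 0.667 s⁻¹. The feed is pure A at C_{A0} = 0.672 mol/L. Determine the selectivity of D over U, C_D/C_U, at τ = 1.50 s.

1.64

The intermediate concentration in a first-order A→B→C sequence is C_D = k₁C_{A0}(e^(−k₁τ) − e^(−k₂τ))/(k₂−k₁).
e^(−k₁τ) = e^(−0.142×1.50) = e^(−0.2130) = 0.8082; e^(−k₂τ) = e^(−1.001) = 0.3677.
C_D = 0.142×0.672/(0.667−0.142) × (0.8082−0.3677) = 0.1818×0.4405 = 0.08006 mol/L.
C_A = C_{A0}e^(−k₁τ) = 0.5431 mol/L, so C_U = C_{A0}−C_A−C_D = 0.04886 mol/L; C_D/C_U = 1.64.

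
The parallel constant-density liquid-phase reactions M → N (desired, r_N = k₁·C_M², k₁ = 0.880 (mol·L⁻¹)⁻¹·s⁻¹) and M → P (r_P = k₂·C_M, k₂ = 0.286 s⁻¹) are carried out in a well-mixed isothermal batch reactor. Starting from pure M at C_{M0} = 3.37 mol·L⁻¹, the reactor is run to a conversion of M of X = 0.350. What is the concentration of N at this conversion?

C_M = C_{M0}(1−X) = 2.191 mol·L⁻¹.
Along a PFR/batch, dC_P/dC_M = −r_P/(r_N+r_P) = −k₂/(k₂+k₁·C_M).
Integrating from C_{M0} to C_M: C_P = (0.286/0.880)·ln[(0.286+0.880·3.37)/(0.286+0.880·2.19)] = 0.3250·ln(3.252/2.214) = 0.1250 mol·L⁻¹.
Then C_N = (C_{M0}−C_M) − C_P = 1.179 − 0.1250 = 1.055 mol·L⁻¹.

1.05 mol·L⁻¹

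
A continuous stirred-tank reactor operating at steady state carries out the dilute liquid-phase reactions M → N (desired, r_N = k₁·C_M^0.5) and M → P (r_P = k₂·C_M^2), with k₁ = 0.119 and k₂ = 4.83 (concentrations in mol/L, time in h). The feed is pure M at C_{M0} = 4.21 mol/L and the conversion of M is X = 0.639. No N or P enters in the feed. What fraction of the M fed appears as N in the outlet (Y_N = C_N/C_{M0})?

0.00829

Exit C_M = C_{M0}(1−X) = 4.21×0.361 = 1.520 mol/L.
A CSTR operates uniformly at the exit composition, giving r_N = 0.1467 and r_P = 11.16 (each k·C_M^n at C_M = 1.520).
Fraction of consumed M going to N: r_N/(r_N+r_P) = 0.01298.
C_N = 0.01298·C_{M0}·X = 0.01298×4.21×0.639 = 0.0349 mol/L; Y_N = C_N/C_{M0} = 0.00829.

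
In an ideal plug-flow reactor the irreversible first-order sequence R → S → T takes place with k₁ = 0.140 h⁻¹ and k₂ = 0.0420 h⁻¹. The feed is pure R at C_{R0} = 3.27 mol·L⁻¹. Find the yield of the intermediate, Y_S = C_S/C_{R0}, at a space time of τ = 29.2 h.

For first-order series with pure R initially, C_S(τ) = k₁C_{R0}/(k₂−k₁)·(e^(−k₁τ) − e^(−k₂τ)).
e^(−k₁τ) = e^(−0.140×29.2) = e^(−4.088) = 0.01677; e^(−k₂τ) = e^(−1.226) = 0.2933.
C_S = 0.140×3.27/(0.0420−0.140) × (0.01677−0.2933) = (-4.671)×(-0.2766) = 1.292 mol·L⁻¹.
Y_S = C_S/C_{R0} = 1.292/3.27 = 0.395.

0.395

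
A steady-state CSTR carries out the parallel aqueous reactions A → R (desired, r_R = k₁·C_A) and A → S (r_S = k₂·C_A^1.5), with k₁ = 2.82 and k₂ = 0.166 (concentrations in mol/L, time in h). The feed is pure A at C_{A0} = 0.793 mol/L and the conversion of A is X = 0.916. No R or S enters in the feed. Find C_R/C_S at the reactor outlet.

65.8

Exit C_A = C_{A0}(1−X) = 0.793×0.0840 = 0.06661 mol/L.
Rates in a CSTR are evaluated at the outlet concentration: r_R = 2.82×0.06661 = 0.1878, r_S = 0.166×0.06661^1.5 = 0.002854.
Overall selectivity = C_R/C_S = r_Rτ/(r_Sτ) = r_R/r_S = 65.8.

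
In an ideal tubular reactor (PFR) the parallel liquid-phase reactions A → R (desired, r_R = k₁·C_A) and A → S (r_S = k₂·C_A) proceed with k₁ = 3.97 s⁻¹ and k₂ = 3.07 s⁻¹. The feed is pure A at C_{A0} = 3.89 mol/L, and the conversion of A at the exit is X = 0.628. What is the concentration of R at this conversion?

C_A = C_{A0}(1−X) = 1.447 mol/L.
Both paths are first order in A, so the instantaneous fraction to R is constant: dC_R/d(−C_A) = k₁/(k₁+k₂) = 0.5639.
C_R = 0.5639·(C_{A0}−C_A) = 0.5639×2.443 = 1.38 mol/L.

1.38 mol/L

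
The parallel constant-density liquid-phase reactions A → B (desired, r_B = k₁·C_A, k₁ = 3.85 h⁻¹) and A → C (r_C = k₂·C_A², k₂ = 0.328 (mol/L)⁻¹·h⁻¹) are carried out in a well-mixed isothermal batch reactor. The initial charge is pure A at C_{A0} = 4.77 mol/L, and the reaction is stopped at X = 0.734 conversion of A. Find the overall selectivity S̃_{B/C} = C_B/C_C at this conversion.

3.98

C_A = C_{A0}(1−X) = 1.269 mol/L.
Along a PFR/batch, dC_B/dC_A = −r_B/(r_B+r_C) = −k₁/(k₁+k₂·C_A).
Integrating from C_{A0} to C_A: C_B = (3.85/0.328)·ln[(3.85+0.328·4.77)/(3.85+0.328·1.27)] = 11.74·ln(5.415/4.266) = 2.798 mol/L.
C_C = (C_{A0}−C_A)−C_B = 0.7032 mol/L; S̃_{B/C} = 2.798/0.7032 = 3.98.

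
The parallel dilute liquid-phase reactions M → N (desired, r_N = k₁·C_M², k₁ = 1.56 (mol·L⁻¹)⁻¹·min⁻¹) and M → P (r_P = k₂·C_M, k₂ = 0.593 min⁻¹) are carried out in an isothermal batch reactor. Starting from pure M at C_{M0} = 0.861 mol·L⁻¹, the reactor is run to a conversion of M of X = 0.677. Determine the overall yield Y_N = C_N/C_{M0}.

C_M = C_{M0}(1−X) = 0.2781 mol·L⁻¹.
Along a PFR/batch, dC_P/dC_M = −r_P/(r_N+r_P) = −k₂/(k₂+k₁·C_M).
Integrating from C_{M0} to C_M: C_P = (0.593/1.56)·ln[(0.593+1.56·0.861)/(0.593+1.56·0.278)] = 0.3801·ln(1.936/1.027) = 0.2411 mol·L⁻¹.
Then C_N = (C_{M0}−C_M) − C_P = 0.5829 − 0.2411 = 0.3418 mol·L⁻¹.
Y_N = C_N/C_{M0} = 0.3418/0.861 = 0.397.

0.397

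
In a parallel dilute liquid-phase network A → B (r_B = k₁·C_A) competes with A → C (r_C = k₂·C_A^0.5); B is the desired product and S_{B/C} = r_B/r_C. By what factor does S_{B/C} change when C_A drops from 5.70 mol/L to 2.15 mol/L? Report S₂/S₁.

S_{B/C} = (k₁/k₂)·C_A^0.5, so S₂/S₁ = (C_{A,2}/C_{A,1})^0.5.
= (2.15/5.70)^0.5 = (0.3772)^0.5 = 0.614.

0.614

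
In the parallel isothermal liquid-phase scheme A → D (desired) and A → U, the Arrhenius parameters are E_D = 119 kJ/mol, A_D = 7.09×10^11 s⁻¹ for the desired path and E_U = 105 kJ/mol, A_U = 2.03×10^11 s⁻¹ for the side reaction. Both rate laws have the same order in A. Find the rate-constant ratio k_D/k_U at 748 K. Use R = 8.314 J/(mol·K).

0.368

Since both paths have the same order in A, the concentration cancels and S_{D/U} = k_D/k_U = (A_D/A_U)·exp[(E_U−E_D)/(RT)].
(E_U−E_D)/(RT) = (105−119)×10³/(8.314×748) = -14000/6219 = -2.251.
k_D/k_U = (7.09×10^11/2.03×10^11)·exp(-2.251) = 3.493 × 0.1053 = 0.368.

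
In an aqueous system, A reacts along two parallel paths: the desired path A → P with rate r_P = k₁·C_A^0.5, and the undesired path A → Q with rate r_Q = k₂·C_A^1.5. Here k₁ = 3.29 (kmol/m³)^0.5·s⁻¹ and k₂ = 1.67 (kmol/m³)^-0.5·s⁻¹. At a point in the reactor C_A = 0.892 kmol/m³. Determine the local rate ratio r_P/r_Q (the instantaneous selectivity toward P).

S_{P/Q} = r_P/r_Q = (k₁·C_A^0.5)/(k₂·C_A^1.5) = (k₁/k₂)·C_A⁻¹.
= (3.29×0.8920^0.5) / (1.67×0.8920^1.5) = 3.107/1.407 = 2.21.
The undesired path is higher order in A, so low C_A (CSTR or dilute feed) favours P.

2.21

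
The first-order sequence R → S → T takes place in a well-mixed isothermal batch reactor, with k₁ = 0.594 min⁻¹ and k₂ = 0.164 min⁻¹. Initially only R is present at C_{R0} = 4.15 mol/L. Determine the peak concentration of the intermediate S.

Evaluating C_S at t_opt = ln(k₂/k₁)/(k₂−k₁) gives C_{S,max}/C_{R0} = (k₁/k₂)^[k₂/(k₂−k₁)].
= (0.594/0.164)^(0.164/(0.164−0.594)) = (3.622)^(-0.3814) = 0.6121.
C_{S,max} = 0.6121×4.15 = 2.54 mol/L.

2.54 mol/L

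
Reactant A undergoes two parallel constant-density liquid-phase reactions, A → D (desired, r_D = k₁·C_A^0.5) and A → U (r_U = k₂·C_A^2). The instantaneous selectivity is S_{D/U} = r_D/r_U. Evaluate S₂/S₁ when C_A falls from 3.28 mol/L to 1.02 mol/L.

5.77

S_{D/U} = (k₁/k₂)·C_A^-1.5, so S₂/S₁ = (C_{A,2}/C_{A,1})^-1.5.
= (1.02/3.28)^(-1.5) = (0.3110)^(-1.5) = 5.77.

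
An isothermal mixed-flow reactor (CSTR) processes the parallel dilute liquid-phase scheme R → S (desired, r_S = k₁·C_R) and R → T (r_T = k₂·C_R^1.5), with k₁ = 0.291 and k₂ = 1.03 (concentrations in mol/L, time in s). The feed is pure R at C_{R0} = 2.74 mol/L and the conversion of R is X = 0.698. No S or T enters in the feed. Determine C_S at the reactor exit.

0.453 mol/L

Exit C_R = C_{R0}(1−X) = 2.74×0.302 = 0.8275 mol/L.
A CSTR operates uniformly at the exit composition, giving r_S = 0.2408 and r_T = 0.7753 (each k·C_R^n at C_R = 0.8275).
Fraction of consumed R going to S: r_S/(r_S+r_T) = 0.2370.
C_S = 0.2370·C_{R0}·X = 0.2370×2.74×0.698 = 0.453 mol/L.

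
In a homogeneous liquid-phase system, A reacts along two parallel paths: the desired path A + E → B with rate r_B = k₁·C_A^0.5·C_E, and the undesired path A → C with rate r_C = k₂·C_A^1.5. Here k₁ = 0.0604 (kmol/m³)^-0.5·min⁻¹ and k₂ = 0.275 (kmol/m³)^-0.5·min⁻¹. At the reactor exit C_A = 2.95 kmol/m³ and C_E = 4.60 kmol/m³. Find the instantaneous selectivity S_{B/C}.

S_{B/C} = r_B/r_C = (k₁·C_A^0.5·C_E)/(k₂·C_A^1.5) = (k₁/k₂)·C_A⁻¹·C_E.
= (0.0604×2.950^0.5×4.600) / (0.275×2.950^1.5) = 0.4772/1.393 = 0.342.
The undesired path is higher order in A, so low C_A (CSTR or dilute feed) favours B.

0.342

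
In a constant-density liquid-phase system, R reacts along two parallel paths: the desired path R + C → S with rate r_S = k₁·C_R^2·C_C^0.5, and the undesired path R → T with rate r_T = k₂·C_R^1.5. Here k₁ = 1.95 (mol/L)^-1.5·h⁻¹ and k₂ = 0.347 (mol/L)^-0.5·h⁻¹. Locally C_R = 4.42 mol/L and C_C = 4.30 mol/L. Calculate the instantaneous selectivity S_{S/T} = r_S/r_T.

S_{S/T} = r_S/r_T = (k₁·C_R^2·C_C^0.5)/(k₂·C_R^1.5) = (k₁/k₂)·C_R^0.5·C_C^0.5.
= (1.95×4.420^2×4.300^0.5) / (0.347×4.420^1.5) = 79.00/3.225 = 24.5.
Since the desired path is higher order in R, keeping C_R high (PFR or concentrated feed) favours S.

24.5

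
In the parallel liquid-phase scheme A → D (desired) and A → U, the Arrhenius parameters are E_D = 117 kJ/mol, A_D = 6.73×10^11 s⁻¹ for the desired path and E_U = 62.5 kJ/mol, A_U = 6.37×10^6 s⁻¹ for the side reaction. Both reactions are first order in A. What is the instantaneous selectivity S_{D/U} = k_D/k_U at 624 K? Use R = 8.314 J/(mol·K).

Since both paths have the same order in A, the concentration cancels and S_{D/U} = k_D/k_U = (A_D/A_U)·exp[(E_U−E_D)/(RT)].
(E_U−E_D)/(RT) = (62.5−117)×10³/(8.314×624) = -54500/5188 = -10.51.
k_D/k_U = (6.73×10^11/6.37×10^6)·exp(-10.51) = 1.057×10^5 × 2.740×10^-5 = 2.89.
Since E_D > E_U, raising the temperature improves selectivity toward D.

2.89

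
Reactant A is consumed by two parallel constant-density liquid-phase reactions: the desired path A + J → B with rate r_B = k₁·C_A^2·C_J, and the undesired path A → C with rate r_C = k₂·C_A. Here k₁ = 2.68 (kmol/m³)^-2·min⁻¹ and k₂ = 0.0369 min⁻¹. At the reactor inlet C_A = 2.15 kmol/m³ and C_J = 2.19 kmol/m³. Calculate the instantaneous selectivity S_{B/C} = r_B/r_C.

342

S_{B/C} = r_B/r_C = (k₁·C_A^2·C_J)/(k₂·C_A) = (k₁/k₂)·C_A·C_J.
= (2.68×2.150^2×2.190) / (0.0369×2.150) = 27.13/0.07934 = 342.
Since the desired path is higher order in A, keeping C_A high (PFR or concentrated feed) favours B.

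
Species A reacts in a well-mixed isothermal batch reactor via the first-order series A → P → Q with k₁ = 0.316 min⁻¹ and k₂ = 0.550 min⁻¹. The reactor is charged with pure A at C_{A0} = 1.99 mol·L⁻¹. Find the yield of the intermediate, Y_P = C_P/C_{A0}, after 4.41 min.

0.216

Solving the coupled first-order balances gives C_P(t) = [k₁/(k₂−k₁)]·C_{A0}·(e^(−k₁t) − e^(−k₂t)).
e^(−k₁t) = e^(−0.316×4.41) = e^(−1.394) = 0.2482; e^(−k₂t) = e^(−2.426) = 0.08843.
C_P = 0.316×1.99/(0.550−0.316) × (0.2482−0.08843) = 2.687×0.1598 = 0.4293 mol·L⁻¹.
Y_P = C_P/C_{A0} = 0.4293/1.99 = 0.216.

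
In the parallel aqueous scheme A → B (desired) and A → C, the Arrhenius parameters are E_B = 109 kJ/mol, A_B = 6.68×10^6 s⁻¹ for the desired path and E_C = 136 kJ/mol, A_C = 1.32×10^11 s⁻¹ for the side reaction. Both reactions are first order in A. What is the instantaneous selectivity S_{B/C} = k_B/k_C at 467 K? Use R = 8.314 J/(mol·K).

0.0530

k_B/k_C = (A_B/A_C)·exp[−(E_B−E_C)/(RT)] = (A_B/A_C)·exp[(E_C−E_B)/(RT)].
(E_C−E_B)/(RT) = (136−109)×10³/(8.314×467) = 27000/3883 = 6.954.
k_B/k_C = (6.68×10^6/1.32×10^11)·exp(6.954) = 5.061×10^-5 × 1047 = 0.0530.
Since E_B < E_C, lowering the temperature improves selectivity toward B.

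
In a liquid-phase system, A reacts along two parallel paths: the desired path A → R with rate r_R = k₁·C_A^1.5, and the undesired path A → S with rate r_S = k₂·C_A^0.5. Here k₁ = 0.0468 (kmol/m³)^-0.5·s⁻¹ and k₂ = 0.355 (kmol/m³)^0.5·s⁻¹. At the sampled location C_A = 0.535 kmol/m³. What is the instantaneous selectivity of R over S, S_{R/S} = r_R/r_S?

0.0705

S_{R/S} = r_R/r_S = (k₁·C_A^1.5)/(k₂·C_A^0.5) = (k₁/k₂)·C_A.
= (0.0468×0.5350^1.5) / (0.355×0.5350^0.5) = 0.01831/0.2597 = 0.0705.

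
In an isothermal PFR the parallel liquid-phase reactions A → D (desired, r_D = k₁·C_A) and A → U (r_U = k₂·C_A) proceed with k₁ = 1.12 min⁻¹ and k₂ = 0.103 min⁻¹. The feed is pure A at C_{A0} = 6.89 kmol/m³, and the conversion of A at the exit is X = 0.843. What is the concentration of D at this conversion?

5.32 kmol/m³

C_A = C_{A0}(1−X) = 1.082 kmol/m³.
Both paths are first order in A, so the instantaneous fraction to D is constant: dC_D/d(−C_A) = k₁/(k₁+k₂) = 0.9158.
C_D = 0.9158·(C_{A0}−C_A) = 0.9158×5.808 = 5.32 kmol/m³.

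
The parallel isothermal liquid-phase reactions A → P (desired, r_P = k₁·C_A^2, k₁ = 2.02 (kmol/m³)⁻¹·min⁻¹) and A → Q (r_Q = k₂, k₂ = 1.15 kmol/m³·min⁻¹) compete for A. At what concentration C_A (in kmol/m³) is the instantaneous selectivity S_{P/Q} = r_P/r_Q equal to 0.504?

0.536 kmol/m³

S_{P/Q} = (k₁/k₂)·C_A^2 ⇒ C_A = (S·k₂/k₁)^(0.5).
= (0.504×1.15/2.02)^(0.5) = (0.2869)^(0.5) = 0.536 kmol/m³.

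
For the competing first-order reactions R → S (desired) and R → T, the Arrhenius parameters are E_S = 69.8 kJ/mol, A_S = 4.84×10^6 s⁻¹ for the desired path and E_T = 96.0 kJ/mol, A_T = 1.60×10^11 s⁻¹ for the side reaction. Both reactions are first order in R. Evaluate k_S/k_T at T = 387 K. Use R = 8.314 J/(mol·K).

With equal orders, S_{S/T} = k_S/k_T = (A_S/A_T)·exp[(E_T−E_S)/(RT)].
(E_T−E_S)/(RT) = (96.0−69.8)×10³/(8.314×387) = 26200/3218 = 8.143.
k_S/k_T = (4.84×10^6/1.60×10^11)·exp(8.143) = 3.025×10^-5 × 3439 = 0.104.

0.104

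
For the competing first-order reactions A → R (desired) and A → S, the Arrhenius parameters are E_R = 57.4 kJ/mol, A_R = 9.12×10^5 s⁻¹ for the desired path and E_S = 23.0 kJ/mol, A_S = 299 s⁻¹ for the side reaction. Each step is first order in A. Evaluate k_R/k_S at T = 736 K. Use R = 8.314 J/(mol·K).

11.0

k_R/k_S = (A_R/A_S)·exp[−(E_R−E_S)/(RT)] = (A_R/A_S)·exp[(E_S−E_R)/(RT)].
(E_S−E_R)/(RT) = (23.0−57.4)×10³/(8.314×736) = -34400/6119 = -5.622.
k_R/k_S = (9.12×10^5/299)·exp(-5.622) = 3050 × 0.003618 = 11.0.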